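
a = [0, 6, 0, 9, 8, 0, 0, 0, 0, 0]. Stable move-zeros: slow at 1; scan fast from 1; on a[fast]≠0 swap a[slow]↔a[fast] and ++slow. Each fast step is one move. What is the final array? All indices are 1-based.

(s=1,f=1) a[fast]=0 → fast++
(s=1,f=2) a[fast]=6≠0 swap→a[1]=6 → slow++,fast++
(s=2,f=3) a[fast]=0 → fast++
(s=2,f=4) a[fast]=9≠0 swap→a[2]=9 → slow++,fast++
(s=3,f=5) a[fast]=8≠0 swap→a[3]=8 → slow++,fast++
(s=4,f=6) a[fast]=0 → fast++
(s=4,f=7) a[fast]=0 → fast++
(s=4,f=8) a[fast]=0 → fast++
(s=4,f=9) a[fast]=0 → fast++
(s=4,f=10) a[fast]=0 → fast++

[6, 9, 8, 0, 0, 0, 0, 0, 0, 0]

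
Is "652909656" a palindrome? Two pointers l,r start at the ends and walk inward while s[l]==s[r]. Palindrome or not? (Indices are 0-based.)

l=0 r=8: '6'=='6', l++,r--
l=1 r=7: '5'=='5', l++,r--
l=2 r=6: '2'!='6', stop

not a palindrome (mismatch at 2,6)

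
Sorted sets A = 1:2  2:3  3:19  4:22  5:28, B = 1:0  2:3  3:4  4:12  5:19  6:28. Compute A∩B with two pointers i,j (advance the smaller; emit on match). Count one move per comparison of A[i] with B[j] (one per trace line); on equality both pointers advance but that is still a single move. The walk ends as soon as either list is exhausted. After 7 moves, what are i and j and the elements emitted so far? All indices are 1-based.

i=5, j=6, emitted=[3, 19]

[i=1,j=1] 2>0 → j++
[i=1,j=2] 2<3 → i++
[i=2,j=2] 3==3 emit → i++,j++
[i=3,j=3] 19>4 → j++
[i=3,j=4] 19>12 → j++
[i=3,j=5] 19==19 emit → i++,j++
[i=4,j=6] 22<28 → i++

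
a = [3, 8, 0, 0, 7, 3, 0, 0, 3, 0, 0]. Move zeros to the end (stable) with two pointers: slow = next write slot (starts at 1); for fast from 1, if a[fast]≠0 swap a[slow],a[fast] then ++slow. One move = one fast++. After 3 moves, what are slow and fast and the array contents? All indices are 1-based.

(s=1,f=1) a[fast]=3≠0 swap→a[1]=3 → slow++,fast++
(s=2,f=2) a[fast]=8≠0 swap→a[2]=8 → slow++,fast++
(s=3,f=3) a[fast]=0 → fast++

slow=3, fast=4, a=[3, 8, 0, 0, 7, 3, 0, 0, 3, 0, 0]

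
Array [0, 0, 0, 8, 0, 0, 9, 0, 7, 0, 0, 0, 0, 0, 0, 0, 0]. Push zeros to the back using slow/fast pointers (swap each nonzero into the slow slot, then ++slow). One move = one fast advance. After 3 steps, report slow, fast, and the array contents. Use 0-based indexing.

slow=0 fast=0: a[fast]=0, fast++
slow=0 fast=1: a[fast]=0, fast++
slow=0 fast=2: a[fast]=0, fast++

slow=0, fast=3, a=[0, 0, 0, 8, 0, 0, 9, 0, 7, 0, 0, 0, 0, 0, 0, 0, 0]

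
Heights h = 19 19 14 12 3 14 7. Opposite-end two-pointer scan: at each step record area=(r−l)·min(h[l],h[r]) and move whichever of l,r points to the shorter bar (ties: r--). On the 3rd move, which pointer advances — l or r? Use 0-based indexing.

r

l=0 r=6: min(19,7)*6=42 best=42 *, r--
l=0 r=5: min(19,14)*5=70 best=70 *, r--
l=0 r=4: min(19,3)*4=12 best=70, r--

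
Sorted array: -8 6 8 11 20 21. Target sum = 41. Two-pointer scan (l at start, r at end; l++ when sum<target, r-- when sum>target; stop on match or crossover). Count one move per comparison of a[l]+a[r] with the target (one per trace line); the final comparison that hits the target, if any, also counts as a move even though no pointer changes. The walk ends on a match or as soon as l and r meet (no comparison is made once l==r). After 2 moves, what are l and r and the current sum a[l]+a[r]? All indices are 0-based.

[0,5] -8+21=13 <41 → l++
[1,5] 6+21=27 <41 → l++

l=2, r=5, sum=29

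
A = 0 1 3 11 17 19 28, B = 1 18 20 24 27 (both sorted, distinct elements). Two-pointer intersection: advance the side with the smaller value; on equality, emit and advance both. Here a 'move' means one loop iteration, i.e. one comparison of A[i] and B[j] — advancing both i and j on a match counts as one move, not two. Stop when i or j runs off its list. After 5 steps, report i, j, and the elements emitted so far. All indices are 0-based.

i=5, j=1, emitted=[1]

i=0 j=0: 0<1, i++
i=1 j=0: 1==1 emit, i++,j++
i=2 j=1: 3<18, i++
i=3 j=1: 11<18, i++
i=4 j=1: 17<18, i++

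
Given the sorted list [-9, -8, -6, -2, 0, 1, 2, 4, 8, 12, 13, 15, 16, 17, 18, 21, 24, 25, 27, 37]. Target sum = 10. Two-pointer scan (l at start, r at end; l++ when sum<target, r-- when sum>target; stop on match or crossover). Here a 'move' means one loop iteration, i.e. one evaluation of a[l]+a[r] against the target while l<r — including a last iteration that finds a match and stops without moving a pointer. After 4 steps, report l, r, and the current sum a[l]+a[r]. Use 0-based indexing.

l=0, r=15, sum=12

l=0 r=19: -9+37=28 >10, r--
l=0 r=18: -9+27=18 >10, r--
l=0 r=17: -9+25=16 >10, r--
l=0 r=16: -9+24=15 >10, r--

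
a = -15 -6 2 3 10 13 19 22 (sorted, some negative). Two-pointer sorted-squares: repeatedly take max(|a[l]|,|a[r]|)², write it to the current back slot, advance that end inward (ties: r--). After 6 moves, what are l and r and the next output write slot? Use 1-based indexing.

l=3, r=4, next write slot=2

[1,8] |-15|<=|22| out[8]=484 → r--
[1,7] |-15|<=|19| out[7]=361 → r--
[1,6] |-15|>|13| out[6]=225 → l++
[2,6] |-6|<=|13| out[5]=169 → r--
[2,5] |-6|<=|10| out[4]=100 → r--
[2,4] |-6|>|3| out[3]=36 → l++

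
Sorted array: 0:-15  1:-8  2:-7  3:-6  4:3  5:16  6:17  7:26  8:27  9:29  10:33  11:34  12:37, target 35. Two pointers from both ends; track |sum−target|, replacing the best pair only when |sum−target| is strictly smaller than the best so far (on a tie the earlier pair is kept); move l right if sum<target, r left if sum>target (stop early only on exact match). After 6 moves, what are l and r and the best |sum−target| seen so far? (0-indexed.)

l=4, r=10, best |Δ|=2

l=0 r=12: -15+37=22 d=13 *, l++
l=1 r=12: -8+37=29 d=6 *, l++
l=2 r=12: -7+37=30 d=5 *, l++
l=3 r=12: -6+37=31 d=4 *, l++
l=4 r=12: 3+37=40 d=5, r--
l=4 r=11: 3+34=37 d=2 *, r--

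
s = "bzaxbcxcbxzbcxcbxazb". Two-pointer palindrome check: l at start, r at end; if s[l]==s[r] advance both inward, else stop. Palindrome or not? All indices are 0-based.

[0,19] 'b'=='b' → l++,r--
[1,18] 'z'=='z' → l++,r--
[2,17] 'a'=='a' → l++,r--
[3,16] 'x'=='x' → l++,r--
[4,15] 'b'=='b' → l++,r--
[5,14] 'c'=='c' → l++,r--
[6,13] 'x'=='x' → l++,r--
[7,12] 'c'=='c' → l++,r--
[8,11] 'b'=='b' → l++,r--
[9,10] 'x'!='z' → stop

not a palindrome (mismatch at 9,10)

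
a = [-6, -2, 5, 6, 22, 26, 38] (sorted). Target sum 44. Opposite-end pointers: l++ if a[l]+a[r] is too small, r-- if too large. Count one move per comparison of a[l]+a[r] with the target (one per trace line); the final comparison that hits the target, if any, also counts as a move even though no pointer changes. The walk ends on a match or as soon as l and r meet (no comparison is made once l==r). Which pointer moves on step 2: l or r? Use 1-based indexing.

l=1 r=7: -6+38=32 <44, l++
l=2 r=7: -2+38=36 <44, l++

l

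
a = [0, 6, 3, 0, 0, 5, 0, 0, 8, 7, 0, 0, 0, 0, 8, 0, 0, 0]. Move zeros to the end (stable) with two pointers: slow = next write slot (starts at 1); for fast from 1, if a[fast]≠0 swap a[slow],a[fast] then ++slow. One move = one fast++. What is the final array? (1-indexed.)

[6, 3, 5, 8, 7, 8, 0, 0, 0, 0, 0, 0, 0, 0, 0, 0, 0, 0]

slow=1 fast=1: a[fast]=0, fast++
slow=1 fast=2: a[fast]=6≠0 swap→a[1]=6, slow++,fast++
slow=2 fast=3: a[fast]=3≠0 swap→a[2]=3, slow++,fast++
slow=3 fast=4: a[fast]=0, fast++
slow=3 fast=5: a[fast]=0, fast++
slow=3 fast=6: a[fast]=5≠0 swap→a[3]=5, slow++,fast++
slow=4 fast=7: a[fast]=0, fast++
slow=4 fast=8: a[fast]=0, fast++
slow=4 fast=9: a[fast]=8≠0 swap→a[4]=8, slow++,fast++
slow=5 fast=10: a[fast]=7≠0 swap→a[5]=7, slow++,fast++
slow=6 fast=11: a[fast]=0, fast++
slow=6 fast=12: a[fast]=0, fast++
slow=6 fast=13: a[fast]=0, fast++
slow=6 fast=14: a[fast]=0, fast++
slow=6 fast=15: a[fast]=8≠0 swap→a[6]=8, slow++,fast++
slow=7 fast=16: a[fast]=0, fast++
slow=7 fast=17: a[fast]=0, fast++
slow=7 fast=18: a[fast]=0, fast++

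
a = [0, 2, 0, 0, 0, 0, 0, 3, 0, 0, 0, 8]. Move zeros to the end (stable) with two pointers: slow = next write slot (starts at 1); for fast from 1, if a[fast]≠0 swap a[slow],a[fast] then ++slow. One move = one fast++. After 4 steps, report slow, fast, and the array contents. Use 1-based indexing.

slow=1 fast=1: a[fast]=0, fast++
slow=1 fast=2: a[fast]=2≠0 swap→a[1]=2, slow++,fast++
slow=2 fast=3: a[fast]=0, fast++
slow=2 fast=4: a[fast]=0, fast++

slow=2, fast=5, a=[2, 0, 0, 0, 0, 0, 0, 3, 0, 0, 0, 8]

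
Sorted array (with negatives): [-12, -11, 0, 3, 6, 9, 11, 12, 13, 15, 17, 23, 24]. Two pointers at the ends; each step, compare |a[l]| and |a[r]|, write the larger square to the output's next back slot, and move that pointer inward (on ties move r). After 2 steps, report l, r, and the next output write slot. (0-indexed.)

l=0, r=10, next write slot=10

[0,12] |-12|<=|24| out[12]=576 → r--
[0,11] |-12|<=|23| out[11]=529 → r--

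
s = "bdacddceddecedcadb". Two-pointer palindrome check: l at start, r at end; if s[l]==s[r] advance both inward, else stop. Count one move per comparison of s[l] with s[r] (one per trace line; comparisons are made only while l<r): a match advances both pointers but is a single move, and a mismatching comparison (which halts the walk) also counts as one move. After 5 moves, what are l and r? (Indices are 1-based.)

l=6, r=13

l=1 r=18: 'b'=='b', l++,r--
l=2 r=17: 'd'=='d', l++,r--
l=3 r=16: 'a'=='a', l++,r--
l=4 r=15: 'c'=='c', l++,r--
l=5 r=14: 'd'=='d', l++,r--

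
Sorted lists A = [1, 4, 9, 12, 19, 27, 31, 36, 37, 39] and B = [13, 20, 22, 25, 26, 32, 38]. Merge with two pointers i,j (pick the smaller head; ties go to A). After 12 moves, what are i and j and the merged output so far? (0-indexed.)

[i=0,j=0] A[i]=1<=B[j]=13 take 1 → i++
[i=1,j=0] A[i]=4<=B[j]=13 take 4 → i++
[i=2,j=0] A[i]=9<=B[j]=13 take 9 → i++
[i=3,j=0] A[i]=12<=B[j]=13 take 12 → i++
[i=4,j=0] A[i]=19>B[j]=13 take 13 → j++
[i=4,j=1] A[i]=19<=B[j]=20 take 19 → i++
[i=5,j=1] A[i]=27>B[j]=20 take 20 → j++
[i=5,j=2] A[i]=27>B[j]=22 take 22 → j++
[i=5,j=3] A[i]=27>B[j]=25 take 25 → j++
[i=5,j=4] A[i]=27>B[j]=26 take 26 → j++
[i=5,j=5] A[i]=27<=B[j]=32 take 27 → i++
[i=6,j=5] A[i]=31<=B[j]=32 take 31 → i++

i=7, j=5, merged so far=[1, 4, 9, 12, 13, 19, 20, 22, 25, 26, 27, 31]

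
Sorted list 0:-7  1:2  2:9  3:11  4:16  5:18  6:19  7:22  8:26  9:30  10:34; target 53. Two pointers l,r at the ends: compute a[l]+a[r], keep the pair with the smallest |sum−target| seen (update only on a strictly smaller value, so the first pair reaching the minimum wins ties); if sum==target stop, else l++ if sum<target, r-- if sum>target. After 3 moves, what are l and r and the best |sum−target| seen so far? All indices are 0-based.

l=3, r=10, best |Δ|=10

[0,10] -7+34=27 d=26 * → l++
[1,10] 2+34=36 d=17 * → l++
[2,10] 9+34=43 d=10 * → l++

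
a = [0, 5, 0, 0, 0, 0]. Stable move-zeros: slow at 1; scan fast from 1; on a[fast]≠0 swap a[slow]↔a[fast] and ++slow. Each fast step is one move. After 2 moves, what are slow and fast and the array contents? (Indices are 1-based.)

slow=2, fast=3, a=[5, 0, 0, 0, 0, 0]

slow=1 fast=1: a[fast]=0, fast++
slow=1 fast=2: a[fast]=5≠0 swap→a[1]=5, slow++,fast++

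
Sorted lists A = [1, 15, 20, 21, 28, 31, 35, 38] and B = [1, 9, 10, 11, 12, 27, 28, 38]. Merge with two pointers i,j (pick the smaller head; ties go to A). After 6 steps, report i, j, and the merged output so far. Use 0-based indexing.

i=1, j=5, merged so far=[1, 1, 9, 10, 11, 12]

[i=0,j=0] A[i]=1<=B[j]=1 take 1 → i++
[i=1,j=0] A[i]=15>B[j]=1 take 1 → j++
[i=1,j=1] A[i]=15>B[j]=9 take 9 → j++
[i=1,j=2] A[i]=15>B[j]=10 take 10 → j++
[i=1,j=3] A[i]=15>B[j]=11 take 11 → j++
[i=1,j=4] A[i]=15>B[j]=12 take 12 → j++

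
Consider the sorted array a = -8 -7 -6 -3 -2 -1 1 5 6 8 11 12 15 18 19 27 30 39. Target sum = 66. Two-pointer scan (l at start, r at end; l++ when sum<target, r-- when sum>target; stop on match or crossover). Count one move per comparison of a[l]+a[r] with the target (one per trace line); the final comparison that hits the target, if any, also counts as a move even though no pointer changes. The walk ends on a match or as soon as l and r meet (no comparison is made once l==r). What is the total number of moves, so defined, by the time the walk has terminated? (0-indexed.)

[0,17] -8+39=31 <66 → l++
[1,17] -7+39=32 <66 → l++
[2,17] -6+39=33 <66 → l++
[3,17] -3+39=36 <66 → l++
[4,17] -2+39=37 <66 → l++
[5,17] -1+39=38 <66 → l++
[6,17] 1+39=40 <66 → l++
[7,17] 5+39=44 <66 → l++
[8,17] 6+39=45 <66 → l++
[9,17] 8+39=47 <66 → l++
[10,17] 11+39=50 <66 → l++
[11,17] 12+39=51 <66 → l++
[12,17] 15+39=54 <66 → l++
[13,17] 18+39=57 <66 → l++
[14,17] 19+39=58 <66 → l++
[15,17] 27+39=66 → found

16 moves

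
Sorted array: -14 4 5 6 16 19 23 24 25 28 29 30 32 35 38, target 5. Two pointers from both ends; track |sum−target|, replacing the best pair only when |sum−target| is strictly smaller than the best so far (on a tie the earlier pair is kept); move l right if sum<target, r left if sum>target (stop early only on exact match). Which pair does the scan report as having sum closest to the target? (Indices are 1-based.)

[1,15] -14+38=24 d=19 * → r--
[1,14] -14+35=21 d=16 * → r--
[1,13] -14+32=18 d=13 * → r--
[1,12] -14+30=16 d=11 * → r--
[1,11] -14+29=15 d=10 * → r--
[1,10] -14+28=14 d=9 * → r--
[1,9] -14+25=11 d=6 * → r--
[1,8] -14+24=10 d=5 * → r--
[1,7] -14+23=9 d=4 * → r--
[1,6] -14+19=5 d=0 * → stop

pair (-14, 19) with sum 5 (|Δ|=0)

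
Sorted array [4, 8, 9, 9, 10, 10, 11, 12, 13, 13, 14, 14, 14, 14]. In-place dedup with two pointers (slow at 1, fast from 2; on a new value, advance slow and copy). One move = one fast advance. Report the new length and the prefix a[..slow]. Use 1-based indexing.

slow=1 fast=2: a[fast]=8≠a[slow]=4 write a[2]=8, slow++,fast++
slow=2 fast=3: a[fast]=9≠a[slow]=8 write a[3]=9, slow++,fast++
slow=3 fast=4: a[fast]=9=a[slow] dup, fast++
slow=3 fast=5: a[fast]=10≠a[slow]=9 write a[4]=10, slow++,fast++
slow=4 fast=6: a[fast]=10=a[slow] dup, fast++
slow=4 fast=7: a[fast]=11≠a[slow]=10 write a[5]=11, slow++,fast++
slow=5 fast=8: a[fast]=12≠a[slow]=11 write a[6]=12, slow++,fast++
slow=6 fast=9: a[fast]=13≠a[slow]=12 write a[7]=13, slow++,fast++
slow=7 fast=10: a[fast]=13=a[slow] dup, fast++
slow=7 fast=11: a[fast]=14≠a[slow]=13 write a[8]=14, slow++,fast++
slow=8 fast=12: a[fast]=14=a[slow] dup, fast++
slow=8 fast=13: a[fast]=14=a[slow] dup, fast++
slow=8 fast=14: a[fast]=14=a[slow] dup, fast++

length 8; prefix = [4, 8, 9, 10, 11, 12, 13, 14]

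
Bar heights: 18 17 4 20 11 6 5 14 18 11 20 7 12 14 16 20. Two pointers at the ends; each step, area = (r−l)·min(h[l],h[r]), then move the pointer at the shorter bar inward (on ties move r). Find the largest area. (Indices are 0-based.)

max area = 270

l=0 r=15: min(18,20)*15=270 best=270 *, l++
l=1 r=15: min(17,20)*14=238 best=270, l++
l=2 r=15: min(4,20)*13=52 best=270, l++
l=3 r=15: min(20,20)*12=240 best=270, r--
l=3 r=14: min(20,16)*11=176 best=270, r--
l=3 r=13: min(20,14)*10=140 best=270, r--
l=3 r=12: min(20,12)*9=108 best=270, r--
l=3 r=11: min(20,7)*8=56 best=270, r--
l=3 r=10: min(20,20)*7=140 best=270, r--
l=3 r=9: min(20,11)*6=66 best=270, r--
l=3 r=8: min(20,18)*5=90 best=270, r--
l=3 r=7: min(20,14)*4=56 best=270, r--
l=3 r=6: min(20,5)*3=15 best=270, r--
l=3 r=5: min(20,6)*2=12 best=270, r--
l=3 r=4: min(20,11)*1=11 best=270, r--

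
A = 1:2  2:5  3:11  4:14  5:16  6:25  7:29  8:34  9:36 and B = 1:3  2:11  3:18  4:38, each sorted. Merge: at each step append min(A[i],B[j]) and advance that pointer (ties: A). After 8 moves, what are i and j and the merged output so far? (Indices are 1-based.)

[i=1,j=1] A[i]=2<=B[j]=3 take 2 → i++
[i=2,j=1] A[i]=5>B[j]=3 take 3 → j++
[i=2,j=2] A[i]=5<=B[j]=11 take 5 → i++
[i=3,j=2] A[i]=11<=B[j]=11 take 11 → i++
[i=4,j=2] A[i]=14>B[j]=11 take 11 → j++
[i=4,j=3] A[i]=14<=B[j]=18 take 14 → i++
[i=5,j=3] A[i]=16<=B[j]=18 take 16 → i++
[i=6,j=3] A[i]=25>B[j]=18 take 18 → j++

i=6, j=4, merged so far=[2, 3, 5, 11, 11, 14, 16, 18]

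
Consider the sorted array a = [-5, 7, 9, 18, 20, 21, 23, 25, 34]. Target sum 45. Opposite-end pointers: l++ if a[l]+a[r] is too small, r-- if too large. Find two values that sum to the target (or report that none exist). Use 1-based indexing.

l=1 r=9: -5+34=29 <45, l++
l=2 r=9: 7+34=41 <45, l++
l=3 r=9: 9+34=43 <45, l++
l=4 r=9: 18+34=52 >45, r--
l=4 r=8: 18+25=43 <45, l++
l=5 r=8: 20+25=45, found

(20, 25)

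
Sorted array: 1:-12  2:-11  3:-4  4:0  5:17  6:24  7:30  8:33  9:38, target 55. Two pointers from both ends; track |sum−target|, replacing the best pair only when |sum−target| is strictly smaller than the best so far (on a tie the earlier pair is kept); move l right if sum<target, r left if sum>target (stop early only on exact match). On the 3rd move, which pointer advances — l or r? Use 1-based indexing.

[1,9] -12+38=26 d=29 * → l++
[2,9] -11+38=27 d=28 * → l++
[3,9] -4+38=34 d=21 * → l++

l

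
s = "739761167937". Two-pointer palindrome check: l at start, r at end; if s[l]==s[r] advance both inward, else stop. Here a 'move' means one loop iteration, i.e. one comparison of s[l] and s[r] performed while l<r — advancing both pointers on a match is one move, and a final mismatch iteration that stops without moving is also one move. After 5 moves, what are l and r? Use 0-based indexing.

[0,11] '7'=='7' → l++,r--
[1,10] '3'=='3' → l++,r--
[2,9] '9'=='9' → l++,r--
[3,8] '7'=='7' → l++,r--
[4,7] '6'=='6' → l++,r--

l=5, r=6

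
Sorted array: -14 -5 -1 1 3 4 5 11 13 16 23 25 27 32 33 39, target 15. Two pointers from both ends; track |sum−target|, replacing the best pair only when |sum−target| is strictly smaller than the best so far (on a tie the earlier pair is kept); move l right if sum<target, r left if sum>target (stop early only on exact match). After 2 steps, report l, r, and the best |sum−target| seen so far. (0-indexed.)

l=0, r=13, best |Δ|=4

l=0 r=15: -14+39=25 d=10 *, r--
l=0 r=14: -14+33=19 d=4 *, r--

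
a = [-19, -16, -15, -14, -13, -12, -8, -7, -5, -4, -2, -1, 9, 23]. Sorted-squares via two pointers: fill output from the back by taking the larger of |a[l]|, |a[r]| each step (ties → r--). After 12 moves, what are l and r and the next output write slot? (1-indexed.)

l=1 r=14: |-19|<=|23| out[14]=529, r--
l=1 r=13: |-19|>|9| out[13]=361, l++
l=2 r=13: |-16|>|9| out[12]=256, l++
l=3 r=13: |-15|>|9| out[11]=225, l++
l=4 r=13: |-14|>|9| out[10]=196, l++
l=5 r=13: |-13|>|9| out[9]=169, l++
l=6 r=13: |-12|>|9| out[8]=144, l++
l=7 r=13: |-8|<=|9| out[7]=81, r--
l=7 r=12: |-8|>|-1| out[6]=64, l++
l=8 r=12: |-7|>|-1| out[5]=49, l++
l=9 r=12: |-5|>|-1| out[4]=25, l++
l=10 r=12: |-4|>|-1| out[3]=16, l++

l=11, r=12, next write slot=2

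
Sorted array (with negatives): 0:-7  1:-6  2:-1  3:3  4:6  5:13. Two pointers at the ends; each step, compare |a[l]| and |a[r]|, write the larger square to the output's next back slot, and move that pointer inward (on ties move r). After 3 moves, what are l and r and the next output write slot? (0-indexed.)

[0,5] |-7|<=|13| out[5]=169 → r--
[0,4] |-7|>|6| out[4]=49 → l++
[1,4] |-6|<=|6| out[3]=36 → r--

l=1, r=3, next write slot=2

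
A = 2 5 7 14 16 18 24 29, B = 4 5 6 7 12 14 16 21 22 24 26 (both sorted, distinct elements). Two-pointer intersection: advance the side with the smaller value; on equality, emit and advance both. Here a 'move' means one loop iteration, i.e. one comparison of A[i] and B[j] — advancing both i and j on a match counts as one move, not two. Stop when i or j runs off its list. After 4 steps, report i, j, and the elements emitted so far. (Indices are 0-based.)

i=2, j=3, emitted=[5]

[i=0,j=0] 2<4 → i++
[i=1,j=0] 5>4 → j++
[i=1,j=1] 5==5 emit → i++,j++
[i=2,j=2] 7>6 → j++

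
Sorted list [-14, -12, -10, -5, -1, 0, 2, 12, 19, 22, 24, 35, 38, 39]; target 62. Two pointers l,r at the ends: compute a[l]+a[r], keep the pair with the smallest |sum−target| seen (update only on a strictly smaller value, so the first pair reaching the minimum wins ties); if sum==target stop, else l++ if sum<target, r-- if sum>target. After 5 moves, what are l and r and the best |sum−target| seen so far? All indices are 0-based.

[0,13] -14+39=25 d=37 * → l++
[1,13] -12+39=27 d=35 * → l++
[2,13] -10+39=29 d=33 * → l++
[3,13] -5+39=34 d=28 * → l++
[4,13] -1+39=38 d=24 * → l++

l=5, r=13, best |Δ|=24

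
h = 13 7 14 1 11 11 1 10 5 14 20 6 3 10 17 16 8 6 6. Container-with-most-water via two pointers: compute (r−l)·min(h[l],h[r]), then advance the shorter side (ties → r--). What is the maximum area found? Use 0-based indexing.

max area = 195

[0,18] min(13,6)*18=108 best=108 * → r--
[0,17] min(13,6)*17=102 best=108 → r--
[0,16] min(13,8)*16=128 best=128 * → r--
[0,15] min(13,16)*15=195 best=195 * → l++
[1,15] min(7,16)*14=98 best=195 → l++
[2,15] min(14,16)*13=182 best=195 → l++
[3,15] min(1,16)*12=12 best=195 → l++
[4,15] min(11,16)*11=121 best=195 → l++
[5,15] min(11,16)*10=110 best=195 → l++
[6,15] min(1,16)*9=9 best=195 → l++
[7,15] min(10,16)*8=80 best=195 → l++
[8,15] min(5,16)*7=35 best=195 → l++
[9,15] min(14,16)*6=84 best=195 → l++
[10,15] min(20,16)*5=80 best=195 → r--
[10,14] min(20,17)*4=68 best=195 → r--
[10,13] min(20,10)*3=30 best=195 → r--
[10,12] min(20,3)*2=6 best=195 → r--
[10,11] min(20,6)*1=6 best=195 → r--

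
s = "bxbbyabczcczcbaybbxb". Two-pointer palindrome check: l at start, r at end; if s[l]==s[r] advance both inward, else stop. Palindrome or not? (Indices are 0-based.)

l=0 r=19: 'b'=='b', l++,r--
l=1 r=18: 'x'=='x', l++,r--
l=2 r=17: 'b'=='b', l++,r--
l=3 r=16: 'b'=='b', l++,r--
l=4 r=15: 'y'=='y', l++,r--
l=5 r=14: 'a'=='a', l++,r--
l=6 r=13: 'b'=='b', l++,r--
l=7 r=12: 'c'=='c', l++,r--
l=8 r=11: 'z'=='z', l++,r--
l=9 r=10: 'c'=='c', l++,r--

palindrome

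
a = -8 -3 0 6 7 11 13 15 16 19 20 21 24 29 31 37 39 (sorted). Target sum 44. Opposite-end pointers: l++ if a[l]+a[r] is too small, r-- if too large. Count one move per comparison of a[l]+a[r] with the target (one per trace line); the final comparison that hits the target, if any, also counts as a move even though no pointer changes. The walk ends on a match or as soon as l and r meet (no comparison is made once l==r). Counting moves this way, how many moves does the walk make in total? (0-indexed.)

l=0 r=16: -8+39=31 <44, l++
l=1 r=16: -3+39=36 <44, l++
l=2 r=16: 0+39=39 <44, l++
l=3 r=16: 6+39=45 >44, r--
l=3 r=15: 6+37=43 <44, l++
l=4 r=15: 7+37=44, found

6 moves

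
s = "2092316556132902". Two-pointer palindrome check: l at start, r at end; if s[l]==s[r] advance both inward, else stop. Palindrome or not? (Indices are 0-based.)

[0,15] '2'=='2' → l++,r--
[1,14] '0'=='0' → l++,r--
[2,13] '9'=='9' → l++,r--
[3,12] '2'=='2' → l++,r--
[4,11] '3'=='3' → l++,r--
[5,10] '1'=='1' → l++,r--
[6,9] '6'=='6' → l++,r--
[7,8] '5'=='5' → l++,r--

palindrome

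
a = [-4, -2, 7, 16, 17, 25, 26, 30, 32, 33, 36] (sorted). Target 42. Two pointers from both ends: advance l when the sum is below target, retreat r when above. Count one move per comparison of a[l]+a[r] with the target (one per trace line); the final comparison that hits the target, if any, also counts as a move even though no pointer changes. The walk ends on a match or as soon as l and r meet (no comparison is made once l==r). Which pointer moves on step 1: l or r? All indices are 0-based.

l=0 r=10: -4+36=32 <42, l++

l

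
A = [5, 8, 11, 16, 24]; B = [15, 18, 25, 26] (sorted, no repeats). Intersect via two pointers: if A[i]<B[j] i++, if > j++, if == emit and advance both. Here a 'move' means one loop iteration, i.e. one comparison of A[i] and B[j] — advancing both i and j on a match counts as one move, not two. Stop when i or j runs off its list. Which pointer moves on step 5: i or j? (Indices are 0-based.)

[i=0,j=0] 5<15 → i++
[i=1,j=0] 8<15 → i++
[i=2,j=0] 11<15 → i++
[i=3,j=0] 16>15 → j++
[i=3,j=1] 16<18 → i++

i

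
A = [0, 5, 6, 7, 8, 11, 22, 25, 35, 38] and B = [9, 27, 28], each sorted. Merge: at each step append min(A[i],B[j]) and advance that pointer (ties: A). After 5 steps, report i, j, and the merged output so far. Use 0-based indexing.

i=0 j=0: A[i]=0<=B[j]=9 take 0, i++
i=1 j=0: A[i]=5<=B[j]=9 take 5, i++
i=2 j=0: A[i]=6<=B[j]=9 take 6, i++
i=3 j=0: A[i]=7<=B[j]=9 take 7, i++
i=4 j=0: A[i]=8<=B[j]=9 take 8, i++

i=5, j=0, merged so far=[0, 5, 6, 7, 8]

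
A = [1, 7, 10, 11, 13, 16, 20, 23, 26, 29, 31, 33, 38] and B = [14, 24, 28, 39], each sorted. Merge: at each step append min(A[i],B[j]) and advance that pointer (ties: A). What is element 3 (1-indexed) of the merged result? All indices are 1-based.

merged[3] = 10

[i=1,j=1] A[i]=1<=B[j]=14 take 1 → i++
[i=2,j=1] A[i]=7<=B[j]=14 take 7 → i++
[i=3,j=1] A[i]=10<=B[j]=14 take 10 → i++
[i=4,j=1] A[i]=11<=B[j]=14 take 11 → i++
[i=5,j=1] A[i]=13<=B[j]=14 take 13 → i++
[i=6,j=1] A[i]=16>B[j]=14 take 14 → j++
[i=6,j=2] A[i]=16<=B[j]=24 take 16 → i++
[i=7,j=2] A[i]=20<=B[j]=24 take 20 → i++
[i=8,j=2] A[i]=23<=B[j]=24 take 23 → i++
[i=9,j=2] A[i]=26>B[j]=24 take 24 → j++
[i=9,j=3] A[i]=26<=B[j]=28 take 26 → i++
[i=10,j=3] A[i]=29>B[j]=28 take 28 → j++
[i=10,j=4] A[i]=29<=B[j]=39 take 29 → i++
[i=11,j=4] A[i]=31<=B[j]=39 take 31 → i++
[i=12,j=4] A[i]=33<=B[j]=39 take 33 → i++
[i=13,j=4] A[i]=38<=B[j]=39 take 38 → i++
[i=14,j=4] A done, take B[j]=39 → j++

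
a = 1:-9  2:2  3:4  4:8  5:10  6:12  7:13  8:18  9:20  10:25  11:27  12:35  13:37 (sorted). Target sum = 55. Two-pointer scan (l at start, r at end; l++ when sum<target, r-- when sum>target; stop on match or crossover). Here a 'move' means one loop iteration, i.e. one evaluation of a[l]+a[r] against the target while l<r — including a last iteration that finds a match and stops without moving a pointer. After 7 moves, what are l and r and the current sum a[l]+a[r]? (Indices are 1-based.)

[1,13] -9+37=28 <55 → l++
[2,13] 2+37=39 <55 → l++
[3,13] 4+37=41 <55 → l++
[4,13] 8+37=45 <55 → l++
[5,13] 10+37=47 <55 → l++
[6,13] 12+37=49 <55 → l++
[7,13] 13+37=50 <55 → l++

l=8, r=13, sum=55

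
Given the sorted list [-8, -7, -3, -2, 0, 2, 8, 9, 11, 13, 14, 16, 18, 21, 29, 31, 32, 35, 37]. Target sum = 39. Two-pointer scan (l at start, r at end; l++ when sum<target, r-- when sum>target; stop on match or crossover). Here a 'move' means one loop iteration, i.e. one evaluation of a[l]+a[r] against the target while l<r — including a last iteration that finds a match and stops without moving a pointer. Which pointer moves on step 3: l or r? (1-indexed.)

l

[1,19] -8+37=29 <39 → l++
[2,19] -7+37=30 <39 → l++
[3,19] -3+37=34 <39 → l++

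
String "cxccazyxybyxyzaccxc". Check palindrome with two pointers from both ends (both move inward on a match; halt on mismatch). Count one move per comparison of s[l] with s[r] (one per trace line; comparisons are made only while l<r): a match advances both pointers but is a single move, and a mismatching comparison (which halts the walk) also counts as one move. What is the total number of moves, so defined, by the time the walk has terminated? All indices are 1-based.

l=1 r=19: 'c'=='c', l++,r--
l=2 r=18: 'x'=='x', l++,r--
l=3 r=17: 'c'=='c', l++,r--
l=4 r=16: 'c'=='c', l++,r--
l=5 r=15: 'a'=='a', l++,r--
l=6 r=14: 'z'=='z', l++,r--
l=7 r=13: 'y'=='y', l++,r--
l=8 r=12: 'x'=='x', l++,r--
l=9 r=11: 'y'=='y', l++,r--

9 moves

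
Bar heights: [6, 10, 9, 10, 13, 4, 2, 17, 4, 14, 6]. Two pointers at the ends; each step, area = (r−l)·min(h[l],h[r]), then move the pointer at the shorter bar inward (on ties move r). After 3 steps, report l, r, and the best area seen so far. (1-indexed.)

l=3, r=10, best area=80

[1,11] min(6,6)*10=60 best=60 * → r--
[1,10] min(6,14)*9=54 best=60 → l++
[2,10] min(10,14)*8=80 best=80 * → l++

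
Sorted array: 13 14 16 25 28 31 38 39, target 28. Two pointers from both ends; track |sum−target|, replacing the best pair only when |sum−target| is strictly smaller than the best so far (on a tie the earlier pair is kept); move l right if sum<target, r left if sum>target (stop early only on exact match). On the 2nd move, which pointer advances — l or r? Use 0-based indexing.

r

[0,7] 13+39=52 d=24 * → r--
[0,6] 13+38=51 d=23 * → r--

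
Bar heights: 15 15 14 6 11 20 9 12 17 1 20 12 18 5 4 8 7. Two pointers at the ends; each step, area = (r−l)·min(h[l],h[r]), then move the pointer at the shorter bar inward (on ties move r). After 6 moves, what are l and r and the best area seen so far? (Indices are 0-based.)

l=2, r=12, best area=180

l=0 r=16: min(15,7)*16=112 best=112 *, r--
l=0 r=15: min(15,8)*15=120 best=120 *, r--
l=0 r=14: min(15,4)*14=56 best=120, r--
l=0 r=13: min(15,5)*13=65 best=120, r--
l=0 r=12: min(15,18)*12=180 best=180 *, l++
l=1 r=12: min(15,18)*11=165 best=180, l++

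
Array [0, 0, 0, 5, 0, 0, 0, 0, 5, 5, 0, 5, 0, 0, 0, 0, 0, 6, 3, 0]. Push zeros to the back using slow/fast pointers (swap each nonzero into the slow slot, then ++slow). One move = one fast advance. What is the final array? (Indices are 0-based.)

(s=0,f=0) a[fast]=0 → fast++
(s=0,f=1) a[fast]=0 → fast++
(s=0,f=2) a[fast]=0 → fast++
(s=0,f=3) a[fast]=5≠0 swap→a[0]=5 → slow++,fast++
(s=1,f=4) a[fast]=0 → fast++
(s=1,f=5) a[fast]=0 → fast++
(s=1,f=6) a[fast]=0 → fast++
(s=1,f=7) a[fast]=0 → fast++
(s=1,f=8) a[fast]=5≠0 swap→a[1]=5 → slow++,fast++
(s=2,f=9) a[fast]=5≠0 swap→a[2]=5 → slow++,fast++
(s=3,f=10) a[fast]=0 → fast++
(s=3,f=11) a[fast]=5≠0 swap→a[3]=5 → slow++,fast++
(s=4,f=12) a[fast]=0 → fast++
(s=4,f=13) a[fast]=0 → fast++
(s=4,f=14) a[fast]=0 → fast++
(s=4,f=15) a[fast]=0 → fast++
(s=4,f=16) a[fast]=0 → fast++
(s=4,f=17) a[fast]=6≠0 swap→a[4]=6 → slow++,fast++
(s=5,f=18) a[fast]=3≠0 swap→a[5]=3 → slow++,fast++
(s=6,f=19) a[fast]=0 → fast++

[5, 5, 5, 5, 6, 3, 0, 0, 0, 0, 0, 0, 0, 0, 0, 0, 0, 0, 0, 0]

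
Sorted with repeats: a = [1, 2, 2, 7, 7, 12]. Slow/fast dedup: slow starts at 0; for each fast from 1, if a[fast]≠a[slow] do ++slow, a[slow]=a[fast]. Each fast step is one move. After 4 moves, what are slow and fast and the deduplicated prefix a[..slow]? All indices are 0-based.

(s=0,f=1) a[fast]=2≠a[slow]=1 write a[1]=2 → slow++,fast++
(s=1,f=2) a[fast]=2=a[slow] dup → fast++
(s=1,f=3) a[fast]=7≠a[slow]=2 write a[2]=7 → slow++,fast++
(s=2,f=4) a[fast]=7=a[slow] dup → fast++

slow=2, fast=5, prefix=[1, 2, 7]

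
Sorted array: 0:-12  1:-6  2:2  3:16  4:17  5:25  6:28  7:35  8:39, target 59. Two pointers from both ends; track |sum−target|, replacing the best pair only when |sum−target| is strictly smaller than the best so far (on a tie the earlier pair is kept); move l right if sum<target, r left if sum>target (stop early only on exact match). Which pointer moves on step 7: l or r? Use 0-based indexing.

[0,8] -12+39=27 d=32 * → l++
[1,8] -6+39=33 d=26 * → l++
[2,8] 2+39=41 d=18 * → l++
[3,8] 16+39=55 d=4 * → l++
[4,8] 17+39=56 d=3 * → l++
[5,8] 25+39=64 d=5 → r--
[5,7] 25+35=60 d=1 * → r--

r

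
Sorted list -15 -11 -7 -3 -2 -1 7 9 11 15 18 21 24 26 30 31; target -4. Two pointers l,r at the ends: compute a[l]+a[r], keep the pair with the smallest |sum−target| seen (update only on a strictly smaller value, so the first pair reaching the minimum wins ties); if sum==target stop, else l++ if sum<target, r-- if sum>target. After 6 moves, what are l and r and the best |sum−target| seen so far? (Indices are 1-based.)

l=1 r=16: -15+31=16 d=20 *, r--
l=1 r=15: -15+30=15 d=19 *, r--
l=1 r=14: -15+26=11 d=15 *, r--
l=1 r=13: -15+24=9 d=13 *, r--
l=1 r=12: -15+21=6 d=10 *, r--
l=1 r=11: -15+18=3 d=7 *, r--

l=1, r=10, best |Δ|=7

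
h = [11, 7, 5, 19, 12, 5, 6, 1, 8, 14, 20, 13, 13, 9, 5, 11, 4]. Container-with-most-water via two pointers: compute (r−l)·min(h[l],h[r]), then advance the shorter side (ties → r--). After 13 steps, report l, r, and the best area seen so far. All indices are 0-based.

l=7, r=10, best area=165

l=0 r=16: min(11,4)*16=64 best=64 *, r--
l=0 r=15: min(11,11)*15=165 best=165 *, r--
l=0 r=14: min(11,5)*14=70 best=165, r--
l=0 r=13: min(11,9)*13=117 best=165, r--
l=0 r=12: min(11,13)*12=132 best=165, l++
l=1 r=12: min(7,13)*11=77 best=165, l++
l=2 r=12: min(5,13)*10=50 best=165, l++
l=3 r=12: min(19,13)*9=117 best=165, r--
l=3 r=11: min(19,13)*8=104 best=165, r--
l=3 r=10: min(19,20)*7=133 best=165, l++
l=4 r=10: min(12,20)*6=72 best=165, l++
l=5 r=10: min(5,20)*5=25 best=165, l++
l=6 r=10: min(6,20)*4=24 best=165, l++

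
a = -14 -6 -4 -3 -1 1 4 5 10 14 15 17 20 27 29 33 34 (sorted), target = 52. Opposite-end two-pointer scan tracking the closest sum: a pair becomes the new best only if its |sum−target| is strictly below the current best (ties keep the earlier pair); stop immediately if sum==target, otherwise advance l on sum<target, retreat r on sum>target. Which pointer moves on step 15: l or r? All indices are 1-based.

l=1 r=17: -14+34=20 d=32 *, l++
l=2 r=17: -6+34=28 d=24 *, l++
l=3 r=17: -4+34=30 d=22 *, l++
l=4 r=17: -3+34=31 d=21 *, l++
l=5 r=17: -1+34=33 d=19 *, l++
l=6 r=17: 1+34=35 d=17 *, l++
l=7 r=17: 4+34=38 d=14 *, l++
l=8 r=17: 5+34=39 d=13 *, l++
l=9 r=17: 10+34=44 d=8 *, l++
l=10 r=17: 14+34=48 d=4 *, l++
l=11 r=17: 15+34=49 d=3 *, l++
l=12 r=17: 17+34=51 d=1 *, l++
l=13 r=17: 20+34=54 d=2, r--
l=13 r=16: 20+33=53 d=1, r--
l=13 r=15: 20+29=49 d=3, l++

l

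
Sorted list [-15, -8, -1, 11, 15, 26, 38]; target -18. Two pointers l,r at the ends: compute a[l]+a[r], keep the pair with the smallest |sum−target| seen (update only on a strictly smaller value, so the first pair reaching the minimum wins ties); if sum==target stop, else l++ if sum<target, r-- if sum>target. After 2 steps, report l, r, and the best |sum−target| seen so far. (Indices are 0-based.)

l=0, r=4, best |Δ|=29

l=0 r=6: -15+38=23 d=41 *, r--
l=0 r=5: -15+26=11 d=29 *, r--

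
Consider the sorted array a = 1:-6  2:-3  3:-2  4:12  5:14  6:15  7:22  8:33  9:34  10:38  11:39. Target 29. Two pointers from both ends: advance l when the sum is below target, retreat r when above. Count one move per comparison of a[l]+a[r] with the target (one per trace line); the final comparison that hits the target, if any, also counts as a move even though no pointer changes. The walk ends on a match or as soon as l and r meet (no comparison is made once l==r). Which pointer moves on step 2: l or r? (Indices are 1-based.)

[1,11] -6+39=33 >29 → r--
[1,10] -6+38=32 >29 → r--

r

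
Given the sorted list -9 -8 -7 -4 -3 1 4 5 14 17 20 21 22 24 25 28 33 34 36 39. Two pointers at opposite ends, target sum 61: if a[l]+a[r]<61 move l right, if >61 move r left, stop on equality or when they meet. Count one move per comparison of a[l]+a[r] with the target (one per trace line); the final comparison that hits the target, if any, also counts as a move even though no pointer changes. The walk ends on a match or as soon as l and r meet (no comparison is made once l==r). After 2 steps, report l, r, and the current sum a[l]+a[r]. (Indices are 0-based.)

l=2, r=19, sum=32

l=0 r=19: -9+39=30 <61, l++
l=1 r=19: -8+39=31 <61, l++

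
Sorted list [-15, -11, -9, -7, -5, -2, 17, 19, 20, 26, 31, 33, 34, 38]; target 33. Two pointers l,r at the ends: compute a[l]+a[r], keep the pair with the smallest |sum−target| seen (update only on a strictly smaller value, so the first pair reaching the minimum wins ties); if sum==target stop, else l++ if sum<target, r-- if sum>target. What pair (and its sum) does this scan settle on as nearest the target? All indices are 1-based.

pair (-5, 38) with sum 33 (|Δ|=0)

[1,14] -15+38=23 d=10 * → l++
[2,14] -11+38=27 d=6 * → l++
[3,14] -9+38=29 d=4 * → l++
[4,14] -7+38=31 d=2 * → l++
[5,14] -5+38=33 d=0 * → stop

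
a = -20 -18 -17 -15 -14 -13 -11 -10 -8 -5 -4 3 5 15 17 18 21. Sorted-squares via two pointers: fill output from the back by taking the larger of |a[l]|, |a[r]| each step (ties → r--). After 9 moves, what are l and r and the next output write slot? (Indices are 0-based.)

[0,16] |-20|<=|21| out[16]=441 → r--
[0,15] |-20|>|18| out[15]=400 → l++
[1,15] |-18|<=|18| out[14]=324 → r--
[1,14] |-18|>|17| out[13]=324 → l++
[2,14] |-17|<=|17| out[12]=289 → r--
[2,13] |-17|>|15| out[11]=289 → l++
[3,13] |-15|<=|15| out[10]=225 → r--
[3,12] |-15|>|5| out[9]=225 → l++
[4,12] |-14|>|5| out[8]=196 → l++

l=5, r=12, next write slot=7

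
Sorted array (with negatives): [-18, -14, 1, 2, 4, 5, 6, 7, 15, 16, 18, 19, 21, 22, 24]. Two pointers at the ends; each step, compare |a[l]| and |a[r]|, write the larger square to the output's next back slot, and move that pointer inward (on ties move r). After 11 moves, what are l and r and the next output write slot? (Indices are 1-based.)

l=3, r=6, next write slot=4

[1,15] |-18|<=|24| out[15]=576 → r--
[1,14] |-18|<=|22| out[14]=484 → r--
[1,13] |-18|<=|21| out[13]=441 → r--
[1,12] |-18|<=|19| out[12]=361 → r--
[1,11] |-18|<=|18| out[11]=324 → r--
[1,10] |-18|>|16| out[10]=324 → l++
[2,10] |-14|<=|16| out[9]=256 → r--
[2,9] |-14|<=|15| out[8]=225 → r--
[2,8] |-14|>|7| out[7]=196 → l++
[3,8] |1|<=|7| out[6]=49 → r--
[3,7] |1|<=|6| out[5]=36 → r--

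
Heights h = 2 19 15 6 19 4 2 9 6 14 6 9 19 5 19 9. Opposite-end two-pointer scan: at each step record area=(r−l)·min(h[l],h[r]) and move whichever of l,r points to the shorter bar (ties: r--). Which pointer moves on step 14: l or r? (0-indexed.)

[0,15] min(2,9)*15=30 best=30 * → l++
[1,15] min(19,9)*14=126 best=126 * → r--
[1,14] min(19,19)*13=247 best=247 * → r--
[1,13] min(19,5)*12=60 best=247 → r--
[1,12] min(19,19)*11=209 best=247 → r--
[1,11] min(19,9)*10=90 best=247 → r--
[1,10] min(19,6)*9=54 best=247 → r--
[1,9] min(19,14)*8=112 best=247 → r--
[1,8] min(19,6)*7=42 best=247 → r--
[1,7] min(19,9)*6=54 best=247 → r--
[1,6] min(19,2)*5=10 best=247 → r--
[1,5] min(19,4)*4=16 best=247 → r--
[1,4] min(19,19)*3=57 best=247 → r--
[1,3] min(19,6)*2=12 best=247 → r--

r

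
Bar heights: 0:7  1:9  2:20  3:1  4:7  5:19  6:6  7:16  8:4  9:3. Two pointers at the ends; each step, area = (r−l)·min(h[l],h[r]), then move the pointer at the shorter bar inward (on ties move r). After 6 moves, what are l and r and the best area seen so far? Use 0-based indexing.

l=0 r=9: min(7,3)*9=27 best=27 *, r--
l=0 r=8: min(7,4)*8=32 best=32 *, r--
l=0 r=7: min(7,16)*7=49 best=49 *, l++
l=1 r=7: min(9,16)*6=54 best=54 *, l++
l=2 r=7: min(20,16)*5=80 best=80 *, r--
l=2 r=6: min(20,6)*4=24 best=80, r--

l=2, r=5, best area=80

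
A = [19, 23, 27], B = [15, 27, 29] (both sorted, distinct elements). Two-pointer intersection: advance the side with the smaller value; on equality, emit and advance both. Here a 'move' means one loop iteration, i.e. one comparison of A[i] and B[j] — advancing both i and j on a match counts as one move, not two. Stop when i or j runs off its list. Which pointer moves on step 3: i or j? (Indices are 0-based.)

[i=0,j=0] 19>15 → j++
[i=0,j=1] 19<27 → i++
[i=1,j=1] 23<27 → i++

i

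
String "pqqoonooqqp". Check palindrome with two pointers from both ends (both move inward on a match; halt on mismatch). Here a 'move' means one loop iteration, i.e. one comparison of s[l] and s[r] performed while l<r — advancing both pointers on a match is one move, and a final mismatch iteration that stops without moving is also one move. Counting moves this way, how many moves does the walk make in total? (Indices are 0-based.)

l=0 r=10: 'p'=='p', l++,r--
l=1 r=9: 'q'=='q', l++,r--
l=2 r=8: 'q'=='q', l++,r--
l=3 r=7: 'o'=='o', l++,r--
l=4 r=6: 'o'=='o', l++,r--

5 moves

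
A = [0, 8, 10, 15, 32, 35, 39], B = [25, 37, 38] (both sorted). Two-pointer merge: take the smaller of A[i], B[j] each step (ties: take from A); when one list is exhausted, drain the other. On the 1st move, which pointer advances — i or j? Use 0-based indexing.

i

[i=0,j=0] A[i]=0<=B[j]=25 take 0 → i++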